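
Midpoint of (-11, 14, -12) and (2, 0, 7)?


Midpoint = ((-11+2)/2, (14+0)/2, (-12+7)/2) = (-4.5, 7, -2.5)

(-4.5, 7, -2.5)


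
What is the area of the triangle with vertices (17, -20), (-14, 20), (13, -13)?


Area = |x1(y2-y3) + x2(y3-y1) + x3(y1-y2)| / 2
= |17*(20--13) + -14*(-13--20) + 13*(-20-20)| / 2
= 28.5

28.5


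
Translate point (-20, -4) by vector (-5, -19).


Translation: (x+dx, y+dy) = (-20+-5, -4+-19) = (-25, -23)

(-25, -23)


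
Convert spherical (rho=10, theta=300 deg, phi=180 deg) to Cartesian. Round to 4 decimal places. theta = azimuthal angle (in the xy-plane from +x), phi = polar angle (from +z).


x = 10 * sin(180) * cos(300) = 0
y = 10 * sin(180) * sin(300) = 0
z = 10 * cos(180) = -10

(0, 0, -10)


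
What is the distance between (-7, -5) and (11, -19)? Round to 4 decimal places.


d = sqrt((11--7)^2 + (-19--5)^2) = 22.8035

22.8035


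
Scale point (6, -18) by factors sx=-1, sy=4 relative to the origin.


Scaling: (x*sx, y*sy) = (6*-1, -18*4) = (-6, -72)

(-6, -72)


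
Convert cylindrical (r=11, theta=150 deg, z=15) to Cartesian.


x = 11 * cos(150) = -9.5263
y = 11 * sin(150) = 5.5
z = 15

(-9.5263, 5.5, 15)


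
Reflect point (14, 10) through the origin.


Reflection through origin: (x, y) -> (-x, -y)
(14, 10) -> (-14, -10)

(-14, -10)


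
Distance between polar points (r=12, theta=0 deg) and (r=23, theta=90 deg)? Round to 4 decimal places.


d = sqrt(r1^2 + r2^2 - 2*r1*r2*cos(t2-t1))
d = sqrt(12^2 + 23^2 - 2*12*23*cos(90-0)) = 25.9422

25.9422


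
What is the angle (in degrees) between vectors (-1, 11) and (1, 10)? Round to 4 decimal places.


dot = -1*1 + 11*10 = 109
|u| = 11.0454, |v| = 10.0499
cos(angle) = 0.9819
angle = 10.905 degrees

10.905 degrees


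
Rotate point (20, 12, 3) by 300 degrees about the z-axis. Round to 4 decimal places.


x' = 20*cos(300) - 12*sin(300) = 20.3923
y' = 20*sin(300) + 12*cos(300) = -11.3205
z' = 3

(20.3923, -11.3205, 3)


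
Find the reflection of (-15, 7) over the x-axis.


Reflection across x-axis: (x, y) -> (x, -y)
(-15, 7) -> (-15, -7)

(-15, -7)


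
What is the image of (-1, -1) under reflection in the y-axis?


Reflection across y-axis: (x, y) -> (-x, y)
(-1, -1) -> (1, -1)

(1, -1)


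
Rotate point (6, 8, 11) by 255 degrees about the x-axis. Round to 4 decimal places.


x' = 6
y' = 8*cos(255) - 11*sin(255) = 8.5546
z' = 8*sin(255) + 11*cos(255) = -10.5744

(6, 8.5546, -10.5744)


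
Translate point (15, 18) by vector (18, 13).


Translation: (x+dx, y+dy) = (15+18, 18+13) = (33, 31)

(33, 31)


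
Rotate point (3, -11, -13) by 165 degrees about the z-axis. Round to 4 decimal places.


x' = 3*cos(165) - -11*sin(165) = -0.0508
y' = 3*sin(165) + -11*cos(165) = 11.4016
z' = -13

(-0.0508, 11.4016, -13)


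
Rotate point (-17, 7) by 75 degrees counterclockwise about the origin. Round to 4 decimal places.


x' = -17*cos(75) - 7*sin(75) = -11.1614
y' = -17*sin(75) + 7*cos(75) = -14.609

(-11.1614, -14.609)


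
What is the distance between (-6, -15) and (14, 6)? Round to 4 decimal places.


d = sqrt((14--6)^2 + (6--15)^2) = 29

29


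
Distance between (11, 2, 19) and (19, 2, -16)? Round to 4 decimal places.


d = sqrt((19-11)^2 + (2-2)^2 + (-16-19)^2) = 35.9026

35.9026


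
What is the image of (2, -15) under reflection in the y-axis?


Reflection across y-axis: (x, y) -> (-x, y)
(2, -15) -> (-2, -15)

(-2, -15)


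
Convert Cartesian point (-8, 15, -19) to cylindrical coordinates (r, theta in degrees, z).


r = sqrt((-8)^2 + 15^2) = 17
theta = atan2(15, -8) = 118.0725 deg
z = -19

r = 17, theta = 118.0725 deg, z = -19


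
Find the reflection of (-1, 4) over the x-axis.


Reflection across x-axis: (x, y) -> (x, -y)
(-1, 4) -> (-1, -4)

(-1, -4)


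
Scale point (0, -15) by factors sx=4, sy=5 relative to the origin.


Scaling: (x*sx, y*sy) = (0*4, -15*5) = (0, -75)

(0, -75)


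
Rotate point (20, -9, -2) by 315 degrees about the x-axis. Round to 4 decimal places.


x' = 20
y' = -9*cos(315) - -2*sin(315) = -7.7782
z' = -9*sin(315) + -2*cos(315) = 4.9497

(20, -7.7782, 4.9497)


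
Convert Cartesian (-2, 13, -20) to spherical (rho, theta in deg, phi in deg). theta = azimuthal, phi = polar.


rho = sqrt((-2)^2 + 13^2 + (-20)^2) = 23.9374
theta = atan2(13, -2) = 98.7462 deg
phi = acos(-20/23.9374) = 146.6692 deg

rho = 23.9374, theta = 98.7462 deg, phi = 146.6692 deg


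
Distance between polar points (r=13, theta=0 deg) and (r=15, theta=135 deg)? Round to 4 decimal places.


d = sqrt(r1^2 + r2^2 - 2*r1*r2*cos(t2-t1))
d = sqrt(13^2 + 15^2 - 2*13*15*cos(135-0)) = 25.8799

25.8799


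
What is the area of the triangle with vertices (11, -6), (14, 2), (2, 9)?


Area = |x1(y2-y3) + x2(y3-y1) + x3(y1-y2)| / 2
= |11*(2-9) + 14*(9--6) + 2*(-6-2)| / 2
= 58.5

58.5


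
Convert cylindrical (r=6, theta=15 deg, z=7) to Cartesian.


x = 6 * cos(15) = 5.7956
y = 6 * sin(15) = 1.5529
z = 7

(5.7956, 1.5529, 7)


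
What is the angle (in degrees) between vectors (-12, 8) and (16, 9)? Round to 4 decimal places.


dot = -12*16 + 8*9 = -120
|u| = 14.4222, |v| = 18.3576
cos(angle) = -0.4532
angle = 116.9522 degrees

116.9522 degrees


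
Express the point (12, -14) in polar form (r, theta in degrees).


r = sqrt(12^2 + (-14)^2) = 18.4391
theta = atan2(-14, 12) = 310.6013 degrees

r = 18.4391, theta = 310.6013 degrees


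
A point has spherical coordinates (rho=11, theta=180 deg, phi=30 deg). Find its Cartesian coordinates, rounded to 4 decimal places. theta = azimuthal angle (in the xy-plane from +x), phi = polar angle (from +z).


x = 11 * sin(30) * cos(180) = -5.5
y = 11 * sin(30) * sin(180) = 0
z = 11 * cos(30) = 9.5263

(-5.5, 0, 9.5263)


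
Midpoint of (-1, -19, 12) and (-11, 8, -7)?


Midpoint = ((-1+-11)/2, (-19+8)/2, (12+-7)/2) = (-6, -5.5, 2.5)

(-6, -5.5, 2.5)


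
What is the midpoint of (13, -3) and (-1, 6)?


Midpoint = ((13+-1)/2, (-3+6)/2) = (6, 1.5)

(6, 1.5)


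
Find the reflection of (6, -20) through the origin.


Reflection through origin: (x, y) -> (-x, -y)
(6, -20) -> (-6, 20)

(-6, 20)


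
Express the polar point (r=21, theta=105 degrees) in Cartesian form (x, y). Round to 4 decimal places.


x = 21 * cos(105) = -5.4352
y = 21 * sin(105) = 20.2844

(-5.4352, 20.2844)


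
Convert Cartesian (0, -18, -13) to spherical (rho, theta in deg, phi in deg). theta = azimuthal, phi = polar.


rho = sqrt(0^2 + (-18)^2 + (-13)^2) = 22.2036
theta = atan2(-18, 0) = 270 deg
phi = acos(-13/22.2036) = 125.8377 deg

rho = 22.2036, theta = 270 deg, phi = 125.8377 deg


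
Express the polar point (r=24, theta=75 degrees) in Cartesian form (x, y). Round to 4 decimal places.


x = 24 * cos(75) = 6.2117
y = 24 * sin(75) = 23.1822

(6.2117, 23.1822)


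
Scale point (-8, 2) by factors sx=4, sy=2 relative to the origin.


Scaling: (x*sx, y*sy) = (-8*4, 2*2) = (-32, 4)

(-32, 4)


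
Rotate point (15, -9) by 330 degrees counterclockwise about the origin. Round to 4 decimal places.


x' = 15*cos(330) - -9*sin(330) = 8.4904
y' = 15*sin(330) + -9*cos(330) = -15.2942

(8.4904, -15.2942)


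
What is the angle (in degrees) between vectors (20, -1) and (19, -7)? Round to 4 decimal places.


dot = 20*19 + -1*-7 = 387
|u| = 20.025, |v| = 20.2485
cos(angle) = 0.9544
angle = 17.3625 degrees

17.3625 degrees


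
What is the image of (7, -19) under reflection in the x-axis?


Reflection across x-axis: (x, y) -> (x, -y)
(7, -19) -> (7, 19)

(7, 19)


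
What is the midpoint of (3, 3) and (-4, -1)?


Midpoint = ((3+-4)/2, (3+-1)/2) = (-0.5, 1)

(-0.5, 1)


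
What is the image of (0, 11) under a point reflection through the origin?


Reflection through origin: (x, y) -> (-x, -y)
(0, 11) -> (0, -11)

(0, -11)


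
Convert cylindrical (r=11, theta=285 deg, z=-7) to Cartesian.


x = 11 * cos(285) = 2.847
y = 11 * sin(285) = -10.6252
z = -7

(2.847, -10.6252, -7)


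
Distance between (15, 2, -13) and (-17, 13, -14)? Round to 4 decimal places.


d = sqrt((-17-15)^2 + (13-2)^2 + (-14--13)^2) = 33.8526

33.8526


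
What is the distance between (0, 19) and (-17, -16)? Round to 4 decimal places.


d = sqrt((-17-0)^2 + (-16-19)^2) = 38.9102

38.9102


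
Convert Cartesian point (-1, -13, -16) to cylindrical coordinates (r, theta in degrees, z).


r = sqrt((-1)^2 + (-13)^2) = 13.0384
theta = atan2(-13, -1) = 265.6013 deg
z = -16

r = 13.0384, theta = 265.6013 deg, z = -16


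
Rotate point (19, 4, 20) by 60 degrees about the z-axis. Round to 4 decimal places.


x' = 19*cos(60) - 4*sin(60) = 6.0359
y' = 19*sin(60) + 4*cos(60) = 18.4545
z' = 20

(6.0359, 18.4545, 20)


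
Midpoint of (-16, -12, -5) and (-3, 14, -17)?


Midpoint = ((-16+-3)/2, (-12+14)/2, (-5+-17)/2) = (-9.5, 1, -11)

(-9.5, 1, -11)


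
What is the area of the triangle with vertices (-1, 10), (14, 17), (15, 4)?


Area = |x1(y2-y3) + x2(y3-y1) + x3(y1-y2)| / 2
= |-1*(17-4) + 14*(4-10) + 15*(10-17)| / 2
= 101

101


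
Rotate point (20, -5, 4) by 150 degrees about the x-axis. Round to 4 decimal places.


x' = 20
y' = -5*cos(150) - 4*sin(150) = 2.3301
z' = -5*sin(150) + 4*cos(150) = -5.9641

(20, 2.3301, -5.9641)


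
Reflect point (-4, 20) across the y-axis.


Reflection across y-axis: (x, y) -> (-x, y)
(-4, 20) -> (4, 20)

(4, 20)


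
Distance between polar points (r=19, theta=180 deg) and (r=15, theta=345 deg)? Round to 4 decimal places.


d = sqrt(r1^2 + r2^2 - 2*r1*r2*cos(t2-t1))
d = sqrt(19^2 + 15^2 - 2*19*15*cos(345-180)) = 33.7132

33.7132


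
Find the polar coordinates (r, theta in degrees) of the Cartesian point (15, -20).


r = sqrt(15^2 + (-20)^2) = 25
theta = atan2(-20, 15) = 306.8699 degrees

r = 25, theta = 306.8699 degrees


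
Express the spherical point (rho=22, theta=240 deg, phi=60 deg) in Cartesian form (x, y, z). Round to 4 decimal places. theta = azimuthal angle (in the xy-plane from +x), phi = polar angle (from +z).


x = 22 * sin(60) * cos(240) = -9.5263
y = 22 * sin(60) * sin(240) = -16.5
z = 22 * cos(60) = 11

(-9.5263, -16.5, 11)


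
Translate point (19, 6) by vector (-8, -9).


Translation: (x+dx, y+dy) = (19+-8, 6+-9) = (11, -3)

(11, -3)


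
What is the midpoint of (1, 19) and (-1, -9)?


Midpoint = ((1+-1)/2, (19+-9)/2) = (0, 5)

(0, 5)


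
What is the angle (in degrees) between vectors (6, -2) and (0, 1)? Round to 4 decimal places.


dot = 6*0 + -2*1 = -2
|u| = 6.3246, |v| = 1
cos(angle) = -0.3162
angle = 108.4349 degrees

108.4349 degrees


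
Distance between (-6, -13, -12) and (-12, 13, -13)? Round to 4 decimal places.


d = sqrt((-12--6)^2 + (13--13)^2 + (-13--12)^2) = 26.7021

26.7021


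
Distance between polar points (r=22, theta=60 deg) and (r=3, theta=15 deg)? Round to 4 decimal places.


d = sqrt(r1^2 + r2^2 - 2*r1*r2*cos(t2-t1))
d = sqrt(22^2 + 3^2 - 2*22*3*cos(15-60)) = 19.9915

19.9915


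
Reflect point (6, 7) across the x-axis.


Reflection across x-axis: (x, y) -> (x, -y)
(6, 7) -> (6, -7)

(6, -7)


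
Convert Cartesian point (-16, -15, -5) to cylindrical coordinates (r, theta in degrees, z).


r = sqrt((-16)^2 + (-15)^2) = 21.9317
theta = atan2(-15, -16) = 223.1524 deg
z = -5

r = 21.9317, theta = 223.1524 deg, z = -5


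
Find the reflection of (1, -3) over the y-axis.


Reflection across y-axis: (x, y) -> (-x, y)
(1, -3) -> (-1, -3)

(-1, -3)


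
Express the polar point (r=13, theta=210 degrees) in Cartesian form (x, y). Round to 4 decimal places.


x = 13 * cos(210) = -11.2583
y = 13 * sin(210) = -6.5

(-11.2583, -6.5)


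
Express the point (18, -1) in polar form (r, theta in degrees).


r = sqrt(18^2 + (-1)^2) = 18.0278
theta = atan2(-1, 18) = 356.8202 degrees

r = 18.0278, theta = 356.8202 degrees


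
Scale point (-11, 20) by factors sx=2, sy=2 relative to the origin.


Scaling: (x*sx, y*sy) = (-11*2, 20*2) = (-22, 40)

(-22, 40)


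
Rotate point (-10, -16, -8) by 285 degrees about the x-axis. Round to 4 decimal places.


x' = -10
y' = -16*cos(285) - -8*sin(285) = -11.8685
z' = -16*sin(285) + -8*cos(285) = 13.3843

(-10, -11.8685, 13.3843)


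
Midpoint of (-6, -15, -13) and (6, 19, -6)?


Midpoint = ((-6+6)/2, (-15+19)/2, (-13+-6)/2) = (0, 2, -9.5)

(0, 2, -9.5)


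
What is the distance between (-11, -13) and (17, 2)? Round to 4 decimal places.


d = sqrt((17--11)^2 + (2--13)^2) = 31.7648

31.7648


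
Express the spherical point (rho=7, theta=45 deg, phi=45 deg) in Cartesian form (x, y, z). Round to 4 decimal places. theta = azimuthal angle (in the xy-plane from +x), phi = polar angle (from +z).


x = 7 * sin(45) * cos(45) = 3.5
y = 7 * sin(45) * sin(45) = 3.5
z = 7 * cos(45) = 4.9497

(3.5, 3.5, 4.9497)


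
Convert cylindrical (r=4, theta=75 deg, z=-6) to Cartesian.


x = 4 * cos(75) = 1.0353
y = 4 * sin(75) = 3.8637
z = -6

(1.0353, 3.8637, -6)


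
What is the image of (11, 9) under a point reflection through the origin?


Reflection through origin: (x, y) -> (-x, -y)
(11, 9) -> (-11, -9)

(-11, -9)


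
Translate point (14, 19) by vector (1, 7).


Translation: (x+dx, y+dy) = (14+1, 19+7) = (15, 26)

(15, 26)


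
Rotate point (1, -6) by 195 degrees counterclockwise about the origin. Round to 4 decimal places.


x' = 1*cos(195) - -6*sin(195) = -2.5188
y' = 1*sin(195) + -6*cos(195) = 5.5367

(-2.5188, 5.5367)


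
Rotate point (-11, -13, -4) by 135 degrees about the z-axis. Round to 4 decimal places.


x' = -11*cos(135) - -13*sin(135) = 16.9706
y' = -11*sin(135) + -13*cos(135) = 1.4142
z' = -4

(16.9706, 1.4142, -4)


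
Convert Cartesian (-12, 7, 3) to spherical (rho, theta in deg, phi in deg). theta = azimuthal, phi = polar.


rho = sqrt((-12)^2 + 7^2 + 3^2) = 14.2127
theta = atan2(7, -12) = 149.7436 deg
phi = acos(3/14.2127) = 77.8144 deg

rho = 14.2127, theta = 149.7436 deg, phi = 77.8144 deg


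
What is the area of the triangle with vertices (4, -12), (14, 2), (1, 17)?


Area = |x1(y2-y3) + x2(y3-y1) + x3(y1-y2)| / 2
= |4*(2-17) + 14*(17--12) + 1*(-12-2)| / 2
= 166

166


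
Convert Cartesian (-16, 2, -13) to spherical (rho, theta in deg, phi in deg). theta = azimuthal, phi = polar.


rho = sqrt((-16)^2 + 2^2 + (-13)^2) = 20.7123
theta = atan2(2, -16) = 172.875 deg
phi = acos(-13/20.7123) = 128.8767 deg

rho = 20.7123, theta = 172.875 deg, phi = 128.8767 deg


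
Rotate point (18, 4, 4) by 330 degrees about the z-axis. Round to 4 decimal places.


x' = 18*cos(330) - 4*sin(330) = 17.5885
y' = 18*sin(330) + 4*cos(330) = -5.5359
z' = 4

(17.5885, -5.5359, 4)


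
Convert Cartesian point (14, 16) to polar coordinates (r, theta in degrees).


r = sqrt(14^2 + 16^2) = 21.2603
theta = atan2(16, 14) = 48.8141 degrees

r = 21.2603, theta = 48.8141 degrees


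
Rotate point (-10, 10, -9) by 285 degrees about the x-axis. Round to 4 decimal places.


x' = -10
y' = 10*cos(285) - -9*sin(285) = -6.1051
z' = 10*sin(285) + -9*cos(285) = -11.9886

(-10, -6.1051, -11.9886)


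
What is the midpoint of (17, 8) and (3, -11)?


Midpoint = ((17+3)/2, (8+-11)/2) = (10, -1.5)

(10, -1.5)


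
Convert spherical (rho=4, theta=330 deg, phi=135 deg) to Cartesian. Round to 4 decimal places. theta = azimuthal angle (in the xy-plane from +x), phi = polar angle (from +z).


x = 4 * sin(135) * cos(330) = 2.4495
y = 4 * sin(135) * sin(330) = -1.4142
z = 4 * cos(135) = -2.8284

(2.4495, -1.4142, -2.8284)


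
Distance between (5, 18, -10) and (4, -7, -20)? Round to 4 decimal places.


d = sqrt((4-5)^2 + (-7-18)^2 + (-20--10)^2) = 26.9444

26.9444


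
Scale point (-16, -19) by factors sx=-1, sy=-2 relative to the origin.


Scaling: (x*sx, y*sy) = (-16*-1, -19*-2) = (16, 38)

(16, 38)


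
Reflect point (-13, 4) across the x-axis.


Reflection across x-axis: (x, y) -> (x, -y)
(-13, 4) -> (-13, -4)

(-13, -4)


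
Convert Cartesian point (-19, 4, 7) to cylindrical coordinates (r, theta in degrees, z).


r = sqrt((-19)^2 + 4^2) = 19.4165
theta = atan2(4, -19) = 168.1113 deg
z = 7

r = 19.4165, theta = 168.1113 deg, z = 7


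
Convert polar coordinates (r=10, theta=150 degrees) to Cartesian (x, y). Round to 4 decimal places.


x = 10 * cos(150) = -8.6603
y = 10 * sin(150) = 5

(-8.6603, 5)


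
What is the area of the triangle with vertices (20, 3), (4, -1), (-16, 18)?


Area = |x1(y2-y3) + x2(y3-y1) + x3(y1-y2)| / 2
= |20*(-1-18) + 4*(18-3) + -16*(3--1)| / 2
= 192

192


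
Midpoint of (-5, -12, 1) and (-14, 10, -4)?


Midpoint = ((-5+-14)/2, (-12+10)/2, (1+-4)/2) = (-9.5, -1, -1.5)

(-9.5, -1, -1.5)


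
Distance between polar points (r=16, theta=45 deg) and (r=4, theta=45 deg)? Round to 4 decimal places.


d = sqrt(r1^2 + r2^2 - 2*r1*r2*cos(t2-t1))
d = sqrt(16^2 + 4^2 - 2*16*4*cos(45-45)) = 12

12


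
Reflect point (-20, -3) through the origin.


Reflection through origin: (x, y) -> (-x, -y)
(-20, -3) -> (20, 3)

(20, 3)


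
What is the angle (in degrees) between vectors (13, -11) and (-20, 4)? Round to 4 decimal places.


dot = 13*-20 + -11*4 = -304
|u| = 17.0294, |v| = 20.3961
cos(angle) = -0.8752
angle = 151.0736 degrees

151.0736 degrees


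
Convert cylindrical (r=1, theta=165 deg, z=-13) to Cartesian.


x = 1 * cos(165) = -0.9659
y = 1 * sin(165) = 0.2588
z = -13

(-0.9659, 0.2588, -13)


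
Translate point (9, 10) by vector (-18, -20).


Translation: (x+dx, y+dy) = (9+-18, 10+-20) = (-9, -10)

(-9, -10)


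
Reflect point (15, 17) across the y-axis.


Reflection across y-axis: (x, y) -> (-x, y)
(15, 17) -> (-15, 17)

(-15, 17)


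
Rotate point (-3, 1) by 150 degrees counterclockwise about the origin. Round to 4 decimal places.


x' = -3*cos(150) - 1*sin(150) = 2.0981
y' = -3*sin(150) + 1*cos(150) = -2.366

(2.0981, -2.366)


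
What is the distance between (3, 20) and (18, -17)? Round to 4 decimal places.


d = sqrt((18-3)^2 + (-17-20)^2) = 39.9249

39.9249


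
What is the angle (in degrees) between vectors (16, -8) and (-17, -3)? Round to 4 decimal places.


dot = 16*-17 + -8*-3 = -248
|u| = 17.8885, |v| = 17.2627
cos(angle) = -0.8031
angle = 143.427 degrees

143.427 degrees


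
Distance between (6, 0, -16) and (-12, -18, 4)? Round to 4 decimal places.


d = sqrt((-12-6)^2 + (-18-0)^2 + (4--16)^2) = 32.3728

32.3728


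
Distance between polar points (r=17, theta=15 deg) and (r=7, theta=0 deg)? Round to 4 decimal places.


d = sqrt(r1^2 + r2^2 - 2*r1*r2*cos(t2-t1))
d = sqrt(17^2 + 7^2 - 2*17*7*cos(0-15)) = 10.3976

10.3976


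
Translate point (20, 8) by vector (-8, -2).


Translation: (x+dx, y+dy) = (20+-8, 8+-2) = (12, 6)

(12, 6)


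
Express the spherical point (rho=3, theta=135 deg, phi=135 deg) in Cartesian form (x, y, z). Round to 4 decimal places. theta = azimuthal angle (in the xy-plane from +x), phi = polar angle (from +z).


x = 3 * sin(135) * cos(135) = -1.5
y = 3 * sin(135) * sin(135) = 1.5
z = 3 * cos(135) = -2.1213

(-1.5, 1.5, -2.1213)


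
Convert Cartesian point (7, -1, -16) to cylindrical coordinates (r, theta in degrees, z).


r = sqrt(7^2 + (-1)^2) = 7.0711
theta = atan2(-1, 7) = 351.8699 deg
z = -16

r = 7.0711, theta = 351.8699 deg, z = -16


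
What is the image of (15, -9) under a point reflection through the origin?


Reflection through origin: (x, y) -> (-x, -y)
(15, -9) -> (-15, 9)

(-15, 9)


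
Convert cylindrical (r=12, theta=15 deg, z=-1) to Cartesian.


x = 12 * cos(15) = 11.5911
y = 12 * sin(15) = 3.1058
z = -1

(11.5911, 3.1058, -1)


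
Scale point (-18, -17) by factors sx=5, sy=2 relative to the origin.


Scaling: (x*sx, y*sy) = (-18*5, -17*2) = (-90, -34)

(-90, -34)


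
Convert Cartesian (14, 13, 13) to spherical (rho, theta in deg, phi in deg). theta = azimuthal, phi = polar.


rho = sqrt(14^2 + 13^2 + 13^2) = 23.1084
theta = atan2(13, 14) = 42.8789 deg
phi = acos(13/23.1084) = 55.7666 deg

rho = 23.1084, theta = 42.8789 deg, phi = 55.7666 deg


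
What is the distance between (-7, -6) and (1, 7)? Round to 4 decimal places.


d = sqrt((1--7)^2 + (7--6)^2) = 15.2643

15.2643


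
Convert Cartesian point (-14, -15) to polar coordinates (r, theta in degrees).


r = sqrt((-14)^2 + (-15)^2) = 20.5183
theta = atan2(-15, -14) = 226.9749 degrees

r = 20.5183, theta = 226.9749 degrees


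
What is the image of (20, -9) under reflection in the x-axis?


Reflection across x-axis: (x, y) -> (x, -y)
(20, -9) -> (20, 9)

(20, 9)


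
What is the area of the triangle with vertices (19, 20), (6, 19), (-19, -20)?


Area = |x1(y2-y3) + x2(y3-y1) + x3(y1-y2)| / 2
= |19*(19--20) + 6*(-20-20) + -19*(20-19)| / 2
= 241

241


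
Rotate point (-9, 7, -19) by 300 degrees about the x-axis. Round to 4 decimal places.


x' = -9
y' = 7*cos(300) - -19*sin(300) = -12.9545
z' = 7*sin(300) + -19*cos(300) = -15.5622

(-9, -12.9545, -15.5622)


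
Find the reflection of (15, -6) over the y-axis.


Reflection across y-axis: (x, y) -> (-x, y)
(15, -6) -> (-15, -6)

(-15, -6)


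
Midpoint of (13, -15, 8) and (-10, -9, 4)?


Midpoint = ((13+-10)/2, (-15+-9)/2, (8+4)/2) = (1.5, -12, 6)

(1.5, -12, 6)


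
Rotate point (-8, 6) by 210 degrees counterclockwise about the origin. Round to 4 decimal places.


x' = -8*cos(210) - 6*sin(210) = 9.9282
y' = -8*sin(210) + 6*cos(210) = -1.1962

(9.9282, -1.1962)


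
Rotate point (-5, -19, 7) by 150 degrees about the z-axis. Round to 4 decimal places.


x' = -5*cos(150) - -19*sin(150) = 13.8301
y' = -5*sin(150) + -19*cos(150) = 13.9545
z' = 7

(13.8301, 13.9545, 7)


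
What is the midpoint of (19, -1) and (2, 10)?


Midpoint = ((19+2)/2, (-1+10)/2) = (10.5, 4.5)

(10.5, 4.5)


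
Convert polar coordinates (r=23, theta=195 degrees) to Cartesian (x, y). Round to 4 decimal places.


x = 23 * cos(195) = -22.2163
y = 23 * sin(195) = -5.9528

(-22.2163, -5.9528)


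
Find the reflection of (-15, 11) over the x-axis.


Reflection across x-axis: (x, y) -> (x, -y)
(-15, 11) -> (-15, -11)

(-15, -11)


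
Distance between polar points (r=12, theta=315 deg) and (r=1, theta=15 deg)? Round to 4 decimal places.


d = sqrt(r1^2 + r2^2 - 2*r1*r2*cos(t2-t1))
d = sqrt(12^2 + 1^2 - 2*12*1*cos(15-315)) = 11.5326

11.5326


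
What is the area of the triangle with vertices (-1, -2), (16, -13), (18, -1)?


Area = |x1(y2-y3) + x2(y3-y1) + x3(y1-y2)| / 2
= |-1*(-13--1) + 16*(-1--2) + 18*(-2--13)| / 2
= 113

113


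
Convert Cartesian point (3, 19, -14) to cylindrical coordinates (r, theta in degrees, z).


r = sqrt(3^2 + 19^2) = 19.2354
theta = atan2(19, 3) = 81.0274 deg
z = -14

r = 19.2354, theta = 81.0274 deg, z = -14


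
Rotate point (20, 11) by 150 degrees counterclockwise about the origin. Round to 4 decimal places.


x' = 20*cos(150) - 11*sin(150) = -22.8205
y' = 20*sin(150) + 11*cos(150) = 0.4737

(-22.8205, 0.4737)


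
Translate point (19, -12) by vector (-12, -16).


Translation: (x+dx, y+dy) = (19+-12, -12+-16) = (7, -28)

(7, -28)


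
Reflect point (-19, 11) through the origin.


Reflection through origin: (x, y) -> (-x, -y)
(-19, 11) -> (19, -11)

(19, -11)


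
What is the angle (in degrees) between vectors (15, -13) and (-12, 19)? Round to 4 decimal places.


dot = 15*-12 + -13*19 = -427
|u| = 19.8494, |v| = 22.4722
cos(angle) = -0.9573
angle = 163.19 degrees

163.19 degrees


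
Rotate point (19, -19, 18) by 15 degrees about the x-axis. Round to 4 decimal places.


x' = 19
y' = -19*cos(15) - 18*sin(15) = -23.0113
z' = -19*sin(15) + 18*cos(15) = 12.4691

(19, -23.0113, 12.4691)


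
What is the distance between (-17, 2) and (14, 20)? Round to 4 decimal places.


d = sqrt((14--17)^2 + (20-2)^2) = 35.8469

35.8469


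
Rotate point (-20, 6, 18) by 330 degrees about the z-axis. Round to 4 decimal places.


x' = -20*cos(330) - 6*sin(330) = -14.3205
y' = -20*sin(330) + 6*cos(330) = 15.1962
z' = 18

(-14.3205, 15.1962, 18)


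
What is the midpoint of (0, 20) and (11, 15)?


Midpoint = ((0+11)/2, (20+15)/2) = (5.5, 17.5)

(5.5, 17.5)


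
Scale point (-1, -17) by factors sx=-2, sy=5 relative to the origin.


Scaling: (x*sx, y*sy) = (-1*-2, -17*5) = (2, -85)

(2, -85)


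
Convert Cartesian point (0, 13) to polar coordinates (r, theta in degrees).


r = sqrt(0^2 + 13^2) = 13
theta = atan2(13, 0) = 90 degrees

r = 13, theta = 90 degrees


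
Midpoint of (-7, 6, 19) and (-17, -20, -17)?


Midpoint = ((-7+-17)/2, (6+-20)/2, (19+-17)/2) = (-12, -7, 1)

(-12, -7, 1)


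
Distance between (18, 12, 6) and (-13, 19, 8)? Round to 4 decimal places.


d = sqrt((-13-18)^2 + (19-12)^2 + (8-6)^2) = 31.8434

31.8434


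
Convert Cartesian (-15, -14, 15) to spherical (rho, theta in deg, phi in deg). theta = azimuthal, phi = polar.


rho = sqrt((-15)^2 + (-14)^2 + 15^2) = 25.4165
theta = atan2(-14, -15) = 223.0251 deg
phi = acos(15/25.4165) = 53.8311 deg

rho = 25.4165, theta = 223.0251 deg, phi = 53.8311 deg


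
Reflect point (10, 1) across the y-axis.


Reflection across y-axis: (x, y) -> (-x, y)
(10, 1) -> (-10, 1)

(-10, 1)


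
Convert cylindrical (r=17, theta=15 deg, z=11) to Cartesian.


x = 17 * cos(15) = 16.4207
y = 17 * sin(15) = 4.3999
z = 11

(16.4207, 4.3999, 11)


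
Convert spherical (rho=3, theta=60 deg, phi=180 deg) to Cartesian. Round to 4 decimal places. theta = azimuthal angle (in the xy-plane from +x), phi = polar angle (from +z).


x = 3 * sin(180) * cos(60) = 0
y = 3 * sin(180) * sin(60) = 0
z = 3 * cos(180) = -3

(0, 0, -3)


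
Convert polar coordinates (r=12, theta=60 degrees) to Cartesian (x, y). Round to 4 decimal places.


x = 12 * cos(60) = 6
y = 12 * sin(60) = 10.3923

(6, 10.3923)


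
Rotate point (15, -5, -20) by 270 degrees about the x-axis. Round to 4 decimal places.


x' = 15
y' = -5*cos(270) - -20*sin(270) = -20
z' = -5*sin(270) + -20*cos(270) = 5

(15, -20, 5)


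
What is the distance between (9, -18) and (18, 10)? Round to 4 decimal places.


d = sqrt((18-9)^2 + (10--18)^2) = 29.4109

29.4109


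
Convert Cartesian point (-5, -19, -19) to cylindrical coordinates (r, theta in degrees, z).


r = sqrt((-5)^2 + (-19)^2) = 19.6469
theta = atan2(-19, -5) = 255.2564 deg
z = -19

r = 19.6469, theta = 255.2564 deg, z = -19


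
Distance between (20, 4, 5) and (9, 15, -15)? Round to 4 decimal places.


d = sqrt((9-20)^2 + (15-4)^2 + (-15-5)^2) = 25.3377

25.3377


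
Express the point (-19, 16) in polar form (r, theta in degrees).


r = sqrt((-19)^2 + 16^2) = 24.8395
theta = atan2(16, -19) = 139.8991 degrees

r = 24.8395, theta = 139.8991 degrees


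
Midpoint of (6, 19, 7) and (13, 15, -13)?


Midpoint = ((6+13)/2, (19+15)/2, (7+-13)/2) = (9.5, 17, -3)

(9.5, 17, -3)


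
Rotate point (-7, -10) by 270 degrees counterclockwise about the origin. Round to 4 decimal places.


x' = -7*cos(270) - -10*sin(270) = -10
y' = -7*sin(270) + -10*cos(270) = 7

(-10, 7)


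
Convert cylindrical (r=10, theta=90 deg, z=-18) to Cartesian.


x = 10 * cos(90) = 0
y = 10 * sin(90) = 10
z = -18

(0, 10, -18)


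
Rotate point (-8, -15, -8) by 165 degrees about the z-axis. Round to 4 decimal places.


x' = -8*cos(165) - -15*sin(165) = 11.6097
y' = -8*sin(165) + -15*cos(165) = 12.4183
z' = -8

(11.6097, 12.4183, -8)


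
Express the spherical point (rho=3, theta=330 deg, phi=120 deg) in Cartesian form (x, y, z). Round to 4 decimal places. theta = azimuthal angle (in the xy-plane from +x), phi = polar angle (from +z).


x = 3 * sin(120) * cos(330) = 2.25
y = 3 * sin(120) * sin(330) = -1.299
z = 3 * cos(120) = -1.5

(2.25, -1.299, -1.5)


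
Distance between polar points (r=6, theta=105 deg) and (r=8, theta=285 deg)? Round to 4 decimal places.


d = sqrt(r1^2 + r2^2 - 2*r1*r2*cos(t2-t1))
d = sqrt(6^2 + 8^2 - 2*6*8*cos(285-105)) = 14

14


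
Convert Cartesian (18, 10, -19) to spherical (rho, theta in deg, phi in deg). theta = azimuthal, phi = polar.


rho = sqrt(18^2 + 10^2 + (-19)^2) = 28.0179
theta = atan2(10, 18) = 29.0546 deg
phi = acos(-19/28.0179) = 132.6984 deg

rho = 28.0179, theta = 29.0546 deg, phi = 132.6984 deg


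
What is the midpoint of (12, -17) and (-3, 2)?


Midpoint = ((12+-3)/2, (-17+2)/2) = (4.5, -7.5)

(4.5, -7.5)


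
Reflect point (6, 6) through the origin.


Reflection through origin: (x, y) -> (-x, -y)
(6, 6) -> (-6, -6)

(-6, -6)


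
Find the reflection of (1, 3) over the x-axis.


Reflection across x-axis: (x, y) -> (x, -y)
(1, 3) -> (1, -3)

(1, -3)


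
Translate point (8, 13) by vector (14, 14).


Translation: (x+dx, y+dy) = (8+14, 13+14) = (22, 27)

(22, 27)


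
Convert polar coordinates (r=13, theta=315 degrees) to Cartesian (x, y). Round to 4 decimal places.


x = 13 * cos(315) = 9.1924
y = 13 * sin(315) = -9.1924

(9.1924, -9.1924)


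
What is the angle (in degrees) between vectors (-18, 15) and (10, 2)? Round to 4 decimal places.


dot = -18*10 + 15*2 = -150
|u| = 23.4307, |v| = 10.198
cos(angle) = -0.6278
angle = 128.8845 degrees

128.8845 degrees


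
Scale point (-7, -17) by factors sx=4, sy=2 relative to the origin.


Scaling: (x*sx, y*sy) = (-7*4, -17*2) = (-28, -34)

(-28, -34)


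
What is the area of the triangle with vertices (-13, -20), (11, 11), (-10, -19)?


Area = |x1(y2-y3) + x2(y3-y1) + x3(y1-y2)| / 2
= |-13*(11--19) + 11*(-19--20) + -10*(-20-11)| / 2
= 34.5

34.5


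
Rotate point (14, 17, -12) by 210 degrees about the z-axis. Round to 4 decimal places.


x' = 14*cos(210) - 17*sin(210) = -3.6244
y' = 14*sin(210) + 17*cos(210) = -21.7224
z' = -12

(-3.6244, -21.7224, -12)


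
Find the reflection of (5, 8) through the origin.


Reflection through origin: (x, y) -> (-x, -y)
(5, 8) -> (-5, -8)

(-5, -8)


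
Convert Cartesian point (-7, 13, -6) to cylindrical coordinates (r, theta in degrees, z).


r = sqrt((-7)^2 + 13^2) = 14.7648
theta = atan2(13, -7) = 118.3008 deg
z = -6

r = 14.7648, theta = 118.3008 deg, z = -6


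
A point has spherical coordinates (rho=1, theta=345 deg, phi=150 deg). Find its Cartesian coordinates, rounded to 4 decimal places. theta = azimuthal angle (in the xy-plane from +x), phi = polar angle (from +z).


x = 1 * sin(150) * cos(345) = 0.483
y = 1 * sin(150) * sin(345) = -0.1294
z = 1 * cos(150) = -0.866

(0.483, -0.1294, -0.866)


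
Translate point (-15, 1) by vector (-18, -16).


Translation: (x+dx, y+dy) = (-15+-18, 1+-16) = (-33, -15)

(-33, -15)


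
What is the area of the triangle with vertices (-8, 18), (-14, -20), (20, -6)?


Area = |x1(y2-y3) + x2(y3-y1) + x3(y1-y2)| / 2
= |-8*(-20--6) + -14*(-6-18) + 20*(18--20)| / 2
= 604

604


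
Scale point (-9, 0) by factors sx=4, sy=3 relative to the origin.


Scaling: (x*sx, y*sy) = (-9*4, 0*3) = (-36, 0)

(-36, 0)


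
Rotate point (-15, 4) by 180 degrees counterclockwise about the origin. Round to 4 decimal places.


x' = -15*cos(180) - 4*sin(180) = 15
y' = -15*sin(180) + 4*cos(180) = -4

(15, -4)


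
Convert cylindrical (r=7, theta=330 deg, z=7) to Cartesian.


x = 7 * cos(330) = 6.0622
y = 7 * sin(330) = -3.5
z = 7

(6.0622, -3.5, 7)


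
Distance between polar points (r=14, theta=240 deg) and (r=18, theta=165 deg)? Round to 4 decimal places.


d = sqrt(r1^2 + r2^2 - 2*r1*r2*cos(t2-t1))
d = sqrt(14^2 + 18^2 - 2*14*18*cos(165-240)) = 19.7372

19.7372


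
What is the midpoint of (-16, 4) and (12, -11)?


Midpoint = ((-16+12)/2, (4+-11)/2) = (-2, -3.5)

(-2, -3.5)


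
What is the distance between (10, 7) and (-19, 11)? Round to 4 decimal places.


d = sqrt((-19-10)^2 + (11-7)^2) = 29.2746

29.2746


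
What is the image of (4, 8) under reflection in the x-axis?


Reflection across x-axis: (x, y) -> (x, -y)
(4, 8) -> (4, -8)

(4, -8)


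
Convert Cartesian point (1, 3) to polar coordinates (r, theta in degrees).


r = sqrt(1^2 + 3^2) = 3.1623
theta = atan2(3, 1) = 71.5651 degrees

r = 3.1623, theta = 71.5651 degrees


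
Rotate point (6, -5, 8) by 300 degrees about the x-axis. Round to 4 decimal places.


x' = 6
y' = -5*cos(300) - 8*sin(300) = 4.4282
z' = -5*sin(300) + 8*cos(300) = 8.3301

(6, 4.4282, 8.3301)


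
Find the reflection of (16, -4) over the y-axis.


Reflection across y-axis: (x, y) -> (-x, y)
(16, -4) -> (-16, -4)

(-16, -4)


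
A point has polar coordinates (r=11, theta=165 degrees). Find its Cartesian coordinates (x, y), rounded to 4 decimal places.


x = 11 * cos(165) = -10.6252
y = 11 * sin(165) = 2.847

(-10.6252, 2.847)


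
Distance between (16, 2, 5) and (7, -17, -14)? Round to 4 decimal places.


d = sqrt((7-16)^2 + (-17-2)^2 + (-14-5)^2) = 28.3373

28.3373


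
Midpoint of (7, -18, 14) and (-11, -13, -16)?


Midpoint = ((7+-11)/2, (-18+-13)/2, (14+-16)/2) = (-2, -15.5, -1)

(-2, -15.5, -1)


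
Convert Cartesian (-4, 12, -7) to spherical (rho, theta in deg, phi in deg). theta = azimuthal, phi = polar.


rho = sqrt((-4)^2 + 12^2 + (-7)^2) = 14.4568
theta = atan2(12, -4) = 108.4349 deg
phi = acos(-7/14.4568) = 118.9601 deg

rho = 14.4568, theta = 108.4349 deg, phi = 118.9601 deg


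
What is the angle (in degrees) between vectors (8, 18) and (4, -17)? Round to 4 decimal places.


dot = 8*4 + 18*-17 = -274
|u| = 19.6977, |v| = 17.4642
cos(angle) = -0.7965
angle = 142.797 degrees

142.797 degrees


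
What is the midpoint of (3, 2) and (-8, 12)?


Midpoint = ((3+-8)/2, (2+12)/2) = (-2.5, 7)

(-2.5, 7)


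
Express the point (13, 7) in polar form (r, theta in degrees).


r = sqrt(13^2 + 7^2) = 14.7648
theta = atan2(7, 13) = 28.3008 degrees

r = 14.7648, theta = 28.3008 degrees


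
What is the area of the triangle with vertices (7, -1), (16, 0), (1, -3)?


Area = |x1(y2-y3) + x2(y3-y1) + x3(y1-y2)| / 2
= |7*(0--3) + 16*(-3--1) + 1*(-1-0)| / 2
= 6

6


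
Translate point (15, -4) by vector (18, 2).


Translation: (x+dx, y+dy) = (15+18, -4+2) = (33, -2)

(33, -2)


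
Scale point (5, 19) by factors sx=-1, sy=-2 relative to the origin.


Scaling: (x*sx, y*sy) = (5*-1, 19*-2) = (-5, -38)

(-5, -38)


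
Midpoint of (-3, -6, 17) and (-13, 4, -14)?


Midpoint = ((-3+-13)/2, (-6+4)/2, (17+-14)/2) = (-8, -1, 1.5)

(-8, -1, 1.5)


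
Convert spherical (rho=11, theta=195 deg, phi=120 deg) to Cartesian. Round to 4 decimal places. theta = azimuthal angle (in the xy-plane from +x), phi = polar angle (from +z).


x = 11 * sin(120) * cos(195) = -9.2017
y = 11 * sin(120) * sin(195) = -2.4656
z = 11 * cos(120) = -5.5

(-9.2017, -2.4656, -5.5)


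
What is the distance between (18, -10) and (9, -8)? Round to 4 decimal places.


d = sqrt((9-18)^2 + (-8--10)^2) = 9.2195

9.2195


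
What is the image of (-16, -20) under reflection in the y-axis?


Reflection across y-axis: (x, y) -> (-x, y)
(-16, -20) -> (16, -20)

(16, -20)


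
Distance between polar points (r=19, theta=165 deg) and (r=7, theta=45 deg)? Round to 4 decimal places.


d = sqrt(r1^2 + r2^2 - 2*r1*r2*cos(t2-t1))
d = sqrt(19^2 + 7^2 - 2*19*7*cos(45-165)) = 23.3024

23.3024


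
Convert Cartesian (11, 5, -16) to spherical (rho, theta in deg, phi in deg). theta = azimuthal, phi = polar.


rho = sqrt(11^2 + 5^2 + (-16)^2) = 20.0499
theta = atan2(5, 11) = 24.444 deg
phi = acos(-16/20.0499) = 142.9402 deg

rho = 20.0499, theta = 24.444 deg, phi = 142.9402 deg


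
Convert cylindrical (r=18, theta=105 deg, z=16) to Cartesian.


x = 18 * cos(105) = -4.6587
y = 18 * sin(105) = 17.3867
z = 16

(-4.6587, 17.3867, 16)


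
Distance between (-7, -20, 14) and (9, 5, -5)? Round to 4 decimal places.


d = sqrt((9--7)^2 + (5--20)^2 + (-5-14)^2) = 35.242

35.242


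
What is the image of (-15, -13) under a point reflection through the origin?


Reflection through origin: (x, y) -> (-x, -y)
(-15, -13) -> (15, 13)

(15, 13)


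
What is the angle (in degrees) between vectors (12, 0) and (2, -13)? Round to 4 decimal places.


dot = 12*2 + 0*-13 = 24
|u| = 12, |v| = 13.1529
cos(angle) = 0.1521
angle = 81.2538 degrees

81.2538 degrees


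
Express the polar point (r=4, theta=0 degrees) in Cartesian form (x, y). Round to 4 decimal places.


x = 4 * cos(0) = 4
y = 4 * sin(0) = 0

(4, 0)


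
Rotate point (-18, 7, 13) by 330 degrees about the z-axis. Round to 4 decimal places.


x' = -18*cos(330) - 7*sin(330) = -12.0885
y' = -18*sin(330) + 7*cos(330) = 15.0622
z' = 13

(-12.0885, 15.0622, 13)


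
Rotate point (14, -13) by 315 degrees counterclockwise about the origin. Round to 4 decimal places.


x' = 14*cos(315) - -13*sin(315) = 0.7071
y' = 14*sin(315) + -13*cos(315) = -19.0919

(0.7071, -19.0919)


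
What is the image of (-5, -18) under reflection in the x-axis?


Reflection across x-axis: (x, y) -> (x, -y)
(-5, -18) -> (-5, 18)

(-5, 18)


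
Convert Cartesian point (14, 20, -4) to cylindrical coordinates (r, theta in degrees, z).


r = sqrt(14^2 + 20^2) = 24.4131
theta = atan2(20, 14) = 55.008 deg
z = -4

r = 24.4131, theta = 55.008 deg, z = -4


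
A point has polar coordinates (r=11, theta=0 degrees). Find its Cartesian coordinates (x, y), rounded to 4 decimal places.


x = 11 * cos(0) = 11
y = 11 * sin(0) = 0

(11, 0)


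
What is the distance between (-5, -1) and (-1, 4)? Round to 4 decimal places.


d = sqrt((-1--5)^2 + (4--1)^2) = 6.4031

6.4031


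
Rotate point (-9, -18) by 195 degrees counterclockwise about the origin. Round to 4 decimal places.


x' = -9*cos(195) - -18*sin(195) = 4.0346
y' = -9*sin(195) + -18*cos(195) = 19.716

(4.0346, 19.716)


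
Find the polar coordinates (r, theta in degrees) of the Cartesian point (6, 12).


r = sqrt(6^2 + 12^2) = 13.4164
theta = atan2(12, 6) = 63.4349 degrees

r = 13.4164, theta = 63.4349 degrees


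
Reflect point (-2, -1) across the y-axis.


Reflection across y-axis: (x, y) -> (-x, y)
(-2, -1) -> (2, -1)

(2, -1)


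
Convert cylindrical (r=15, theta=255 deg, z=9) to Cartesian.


x = 15 * cos(255) = -3.8823
y = 15 * sin(255) = -14.4889
z = 9

(-3.8823, -14.4889, 9)


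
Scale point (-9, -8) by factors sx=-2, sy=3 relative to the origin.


Scaling: (x*sx, y*sy) = (-9*-2, -8*3) = (18, -24)

(18, -24)


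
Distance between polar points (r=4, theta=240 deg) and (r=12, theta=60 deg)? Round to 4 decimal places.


d = sqrt(r1^2 + r2^2 - 2*r1*r2*cos(t2-t1))
d = sqrt(4^2 + 12^2 - 2*4*12*cos(60-240)) = 16

16


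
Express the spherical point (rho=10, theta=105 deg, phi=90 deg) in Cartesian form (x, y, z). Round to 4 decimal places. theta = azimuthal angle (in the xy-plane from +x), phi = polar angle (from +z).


x = 10 * sin(90) * cos(105) = -2.5882
y = 10 * sin(90) * sin(105) = 9.6593
z = 10 * cos(90) = 0

(-2.5882, 9.6593, 0)


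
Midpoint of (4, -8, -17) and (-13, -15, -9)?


Midpoint = ((4+-13)/2, (-8+-15)/2, (-17+-9)/2) = (-4.5, -11.5, -13)

(-4.5, -11.5, -13)


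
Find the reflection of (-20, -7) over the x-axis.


Reflection across x-axis: (x, y) -> (x, -y)
(-20, -7) -> (-20, 7)

(-20, 7)


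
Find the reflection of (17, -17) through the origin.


Reflection through origin: (x, y) -> (-x, -y)
(17, -17) -> (-17, 17)

(-17, 17)


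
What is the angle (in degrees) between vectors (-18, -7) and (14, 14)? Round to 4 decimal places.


dot = -18*14 + -7*14 = -350
|u| = 19.3132, |v| = 19.799
cos(angle) = -0.9153
angle = 156.2505 degrees

156.2505 degrees


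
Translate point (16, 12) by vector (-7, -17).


Translation: (x+dx, y+dy) = (16+-7, 12+-17) = (9, -5)

(9, -5)
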